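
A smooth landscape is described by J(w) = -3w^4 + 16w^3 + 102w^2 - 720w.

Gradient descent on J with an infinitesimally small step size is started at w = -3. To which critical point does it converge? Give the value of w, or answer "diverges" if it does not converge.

J'(w) = -12(w - 5)(w - 3)(w + 4), so J'(-3) = -576.
Gradient descent moves in the -J' direction, i.e. w is increasing.
The nearest critical point in that direction is w = 3, where J'' = 168 > 0 (a local minimum). The iterate converges there.

3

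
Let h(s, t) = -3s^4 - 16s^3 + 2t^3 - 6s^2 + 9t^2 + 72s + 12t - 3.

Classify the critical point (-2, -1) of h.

local minimum

The mixed partial ∂²h/∂s∂t is 0, so the Hessian at any point is diag(h_ss, h_tt) = diag(-12(3s^2 + 8s + 1), 6(2t + 3)).
At (-2, -1): H = diag(36, 6).
Both eigenvalues are positive, so H is positive definite: a local minimum.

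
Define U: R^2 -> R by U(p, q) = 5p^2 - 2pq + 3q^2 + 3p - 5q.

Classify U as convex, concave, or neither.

U is quadratic, so its Hessian is the constant matrix H = [[10, -2], [-2, 6]].
det(H) = 56, tr(H) = 16.
det(H) > 0 and tr(H) > 0, so H is positive definite everywhere: convex.

convex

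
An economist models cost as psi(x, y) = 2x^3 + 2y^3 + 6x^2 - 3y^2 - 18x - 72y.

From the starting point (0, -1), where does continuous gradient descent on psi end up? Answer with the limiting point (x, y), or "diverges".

(1, 4)

psi is separable, so gradient descent decouples: x follows -∂psi/∂x, y follows -∂psi/∂y.
∂psi/∂x = 6(x - 1)(x + 3); at x=0 this is -18, so x increases.
∂psi/∂y = 6(y - 4)(y + 3); at y=-1 this is -60, so y increases.
x converges to its nearest critical value 1 (a local min of the x-part); y converges to 4. The iterate converges to (1, 4).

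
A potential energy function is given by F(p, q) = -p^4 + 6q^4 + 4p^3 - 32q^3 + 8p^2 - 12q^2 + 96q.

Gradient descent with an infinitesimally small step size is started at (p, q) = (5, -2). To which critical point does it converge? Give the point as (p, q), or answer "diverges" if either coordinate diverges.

diverges

F is separable, so gradient descent decouples: p follows -∂F/∂p, q follows -∂F/∂q.
∂F/∂p = -4p(p - 4)(p + 1); at p=5 this is -120, so p increases.
∂F/∂q = 24(q - 4)(q - 1)(q + 1); at q=-2 this is -432, so q increases.
The p-coordinate has no critical point in that direction and runs off to infinity.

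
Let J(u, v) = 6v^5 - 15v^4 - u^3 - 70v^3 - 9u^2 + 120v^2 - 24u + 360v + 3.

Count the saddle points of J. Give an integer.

4

J separates as a function of u plus a function of v, so ∇J=0 decouples.
∂J/∂u = -3(u + 2)(u + 4) = 0 at u ∈ {-4, -2}; ∂J/∂v = 30(v - 3)(v - 2)(v + 1)(v + 2) = 0 at v ∈ {-2, -1, 2, 3}.
The Hessian is diagonal: diag(J_uu, J_vv). Second derivatives: J_uu(-4)=6, J_uu(-2)=-6; J_vv(-2)=-600, J_vv(-1)=360, J_vv(2)=-360, J_vv(3)=600.
Saddle points occur where the two diagonal entries have opposite signs: (-4, -2), (-4, 2), (-2, -1), (-2, 3). Count: 4.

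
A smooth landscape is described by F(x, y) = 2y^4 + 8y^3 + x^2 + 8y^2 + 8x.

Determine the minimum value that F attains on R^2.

F(x,y) separates as P(x) + Q(y), so its minimum is min P + min Q.
P'(x) = 2x + 8 vanishes at x ∈ {-4}; Q'(y) = 8y(y + 1)(y + 2) vanishes at y ∈ {-2, -1, 0}.
Local minima of P (where P''>0): P(-4)=-16. Local minima of Q: Q(-2)=0, Q(0)=0.
So the global minimum of F is P(-4) + Q(-2) = -16 + 0 = -16, attained at (-4, -2).

-16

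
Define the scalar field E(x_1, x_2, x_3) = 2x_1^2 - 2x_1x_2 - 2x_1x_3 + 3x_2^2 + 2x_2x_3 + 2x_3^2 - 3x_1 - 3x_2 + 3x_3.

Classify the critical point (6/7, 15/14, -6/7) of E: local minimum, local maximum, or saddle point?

local minimum

The Hessian is constant: H = [[4, -2, -2], [-2, 6, 2], [-2, 2, 4]].
Leading principal minors: Δ₁ = 4, Δ₂ = 20, Δ₃ = 56.
All leading minors are positive, so H is positive definite: a local minimum.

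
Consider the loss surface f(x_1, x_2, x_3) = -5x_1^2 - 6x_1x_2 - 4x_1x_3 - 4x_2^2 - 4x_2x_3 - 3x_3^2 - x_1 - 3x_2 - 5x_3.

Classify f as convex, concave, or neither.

concave

f is quadratic, so its Hessian is the constant matrix H = [[-10, -6, -4], [-6, -8, -4], [-4, -4, -6]].
Leading principal minors: -10, 44, -168.
Signs alternate −, +, − ⇒ H ≺ 0 ⇒ concave.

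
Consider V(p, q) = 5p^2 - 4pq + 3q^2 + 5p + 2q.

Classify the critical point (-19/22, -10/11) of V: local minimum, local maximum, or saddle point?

The Hessian of V is constant: H = [[10, -4], [-4, 6]].
det(H) = 10·6 − (-4)² = 44.
det(H) > 0 and tr(H) = 16 > 0, so H is positive definite and the point is a local minimum.

local minimum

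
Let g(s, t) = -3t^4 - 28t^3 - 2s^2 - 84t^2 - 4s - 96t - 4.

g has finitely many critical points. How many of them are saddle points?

1

g separates as a function of s plus a function of t, so ∇g=0 decouples.
∂g/∂s = -4(s + 1) = 0 at s ∈ {-1}; ∂g/∂t = -12(t + 1)(t + 2)(t + 4) = 0 at t ∈ {-4, -2, -1}.
The Hessian is diagonal: diag(g_ss, g_tt). Second derivatives: g_ss(-1)=-4; g_tt(-4)=-72, g_tt(-2)=24, g_tt(-1)=-36.
Saddle points occur where the two diagonal entries have opposite signs: (-1, -2). Count: 1.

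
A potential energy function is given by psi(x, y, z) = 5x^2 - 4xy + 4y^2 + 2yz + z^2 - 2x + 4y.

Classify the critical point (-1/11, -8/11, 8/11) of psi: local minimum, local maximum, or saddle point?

local minimum

The Hessian is constant: H = [[10, -4, 0], [-4, 8, 2], [0, 2, 2]].
Leading principal minors: Δ₁ = 10, Δ₂ = 64, Δ₃ = 88.
All leading minors are positive, so H is positive definite: a local minimum.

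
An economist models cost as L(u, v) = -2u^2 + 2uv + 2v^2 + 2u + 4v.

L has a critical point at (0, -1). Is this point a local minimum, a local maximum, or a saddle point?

saddle point

The Hessian of L is constant: H = [[-4, 2], [2, 4]].
det(H) = (-4)·4 − 2² = -20.
Since det(H) < 0, H is indefinite and the critical point is a saddle point.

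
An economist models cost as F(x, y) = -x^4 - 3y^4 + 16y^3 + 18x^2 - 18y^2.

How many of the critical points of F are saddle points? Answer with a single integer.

F separates as a function of x plus a function of y, so ∇F=0 decouples.
∂F/∂x = -4x(x - 3)(x + 3) = 0 at x ∈ {-3, 0, 3}; ∂F/∂y = -12y(y - 3)(y - 1) = 0 at y ∈ {0, 1, 3}.
The Hessian is diagonal: diag(F_xx, F_yy). Second derivatives: F_xx(-3)=-72, F_xx(0)=36, F_xx(3)=-72; F_yy(0)=-36, F_yy(1)=24, F_yy(3)=-72.
Saddle points occur where the two diagonal entries have opposite signs: (-3, 1), (0, 0), (0, 3), (3, 1). Count: 4.

4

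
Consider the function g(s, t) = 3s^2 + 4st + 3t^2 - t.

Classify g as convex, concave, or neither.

convex

g is quadratic, so its Hessian is the constant matrix H = [[6, 4], [4, 6]].
det(H) = 20, tr(H) = 12.
det(H) > 0 and tr(H) > 0, so H is positive definite everywhere: convex.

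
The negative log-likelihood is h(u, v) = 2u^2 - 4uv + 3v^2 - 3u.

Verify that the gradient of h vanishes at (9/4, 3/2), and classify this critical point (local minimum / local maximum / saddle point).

∇h = (4u - 4v - 3, -4u + 6v); substituting (9/4, 3/2) gives ∇h = (0, 0), so (9/4, 3/2) is indeed a critical point.
The Hessian of h is constant: H = [[4, -4], [-4, 6]].
det(H) = 4·6 − (-4)² = 8.
det(H) > 0 and tr(H) = 10 > 0, so H is positive definite and the point is a local minimum.

local minimum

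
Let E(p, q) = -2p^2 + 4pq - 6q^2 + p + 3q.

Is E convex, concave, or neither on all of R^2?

concave

E is quadratic, so its Hessian is the constant matrix H = [[-4, 4], [4, -12]].
det(H) = 32, tr(H) = -16.
det(H) > 0 and tr(H) < 0, so H is negative definite everywhere: concave.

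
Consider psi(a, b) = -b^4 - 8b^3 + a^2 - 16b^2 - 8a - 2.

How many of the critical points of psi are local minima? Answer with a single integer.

1

psi separates as a function of a plus a function of b, so ∇psi=0 decouples.
∂psi/∂a = 2(a - 4) = 0 at a ∈ {4}; ∂psi/∂b = -4b(b + 2)(b + 4) = 0 at b ∈ {-4, -2, 0}.
The Hessian is diagonal: diag(psi_aa, psi_bb). Second derivatives: psi_aa(4)=2; psi_bb(-4)=-32, psi_bb(-2)=16, psi_bb(0)=-32.
Local minima occur where both diagonal entries positive: (4, -2). Count: 1.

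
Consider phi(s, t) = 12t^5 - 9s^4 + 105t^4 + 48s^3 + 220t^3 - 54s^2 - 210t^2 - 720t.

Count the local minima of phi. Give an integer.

2

phi separates as a function of s plus a function of t, so ∇phi=0 decouples.
∂phi/∂s = -36s(s - 3)(s - 1) = 0 at s ∈ {0, 1, 3}; ∂phi/∂t = 60(t - 1)(t + 1)(t + 3)(t + 4) = 0 at t ∈ {-4, -3, -1, 1}.
The Hessian is diagonal: diag(phi_ss, phi_tt). Second derivatives: phi_ss(0)=-108, phi_ss(1)=72, phi_ss(3)=-216; phi_tt(-4)=-900, phi_tt(-3)=480, phi_tt(-1)=-720, phi_tt(1)=2400.
Local minima occur where both diagonal entries positive: (1, -3), (1, 1). Count: 2.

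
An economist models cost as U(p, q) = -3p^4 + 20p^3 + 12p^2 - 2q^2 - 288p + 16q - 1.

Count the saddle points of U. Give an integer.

U separates as a function of p plus a function of q, so ∇U=0 decouples.
∂U/∂p = -12(p - 4)(p - 3)(p + 2) = 0 at p ∈ {-2, 3, 4}; ∂U/∂q = -4(q - 4) = 0 at q ∈ {4}.
The Hessian is diagonal: diag(U_pp, U_qq). Second derivatives: U_pp(-2)=-360, U_pp(3)=60, U_pp(4)=-72; U_qq(4)=-4.
Saddle points occur where the two diagonal entries have opposite signs: (3, 4). Count: 1.

1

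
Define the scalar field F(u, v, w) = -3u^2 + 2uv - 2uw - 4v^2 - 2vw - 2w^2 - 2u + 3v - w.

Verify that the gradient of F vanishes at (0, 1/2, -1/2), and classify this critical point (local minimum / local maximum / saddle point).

∇F = (-6u + 2v - 2w - 2, 2u - 8v - 2w + 3, -2u - 2v - 4w - 1); substituting (0, 1/2, -1/2) gives ∇F = (0, 0, 0), so (0, 1/2, -1/2) is indeed a critical point.
The Hessian is constant: H = [[-6, 2, -2], [2, -8, -2], [-2, -2, -4]].
Leading principal minors: Δ₁ = -6, Δ₂ = 44, Δ₃ = -104.
The minors alternate sign starting negative (−, +, −), so H is negative definite: a local maximum.

local maximum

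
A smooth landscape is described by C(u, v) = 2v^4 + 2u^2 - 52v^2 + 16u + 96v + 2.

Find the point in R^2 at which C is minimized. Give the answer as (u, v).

(-4, -4)

C(u,v) separates as P(u) + Q(v) + 2, so its minimum is min P + min Q + 2.
P'(u) = 4u + 16 vanishes at u ∈ {-4}; Q'(v) = 8(v - 3)(v - 1)(v + 4) vanishes at v ∈ {-4, 1, 3}.
Local minima of P (where P''>0): P(-4)=-32. Local minima of Q: Q(-4)=-704, Q(3)=-18.
So the global minimum of C is P(-4) + Q(-4) + 2 = -32 − 704 + 2 = -734, attained at (-4, -4).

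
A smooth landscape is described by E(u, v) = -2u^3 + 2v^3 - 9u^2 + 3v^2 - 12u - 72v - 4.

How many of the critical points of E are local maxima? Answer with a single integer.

1

E separates as a function of u plus a function of v, so ∇E=0 decouples.
∂E/∂u = -6(u + 1)(u + 2) = 0 at u ∈ {-2, -1}; ∂E/∂v = 6(v - 3)(v + 4) = 0 at v ∈ {-4, 3}.
The Hessian is diagonal: diag(E_uu, E_vv). Second derivatives: E_uu(-2)=6, E_uu(-1)=-6; E_vv(-4)=-42, E_vv(3)=42.
Local maxima occur where both diagonal entries negative: (-1, -4). Count: 1.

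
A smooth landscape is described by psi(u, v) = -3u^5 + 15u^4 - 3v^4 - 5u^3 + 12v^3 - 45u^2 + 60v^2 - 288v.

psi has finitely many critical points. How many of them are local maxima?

4

psi separates as a function of u plus a function of v, so ∇psi=0 decouples.
∂psi/∂u = -15u(u - 3)(u - 2)(u + 1) = 0 at u ∈ {-1, 0, 2, 3}; ∂psi/∂v = -12(v - 4)(v - 2)(v + 3) = 0 at v ∈ {-3, 2, 4}.
The Hessian is diagonal: diag(psi_uu, psi_vv). Second derivatives: psi_uu(-1)=180, psi_uu(0)=-90, psi_uu(2)=90, psi_uu(3)=-180; psi_vv(-3)=-420, psi_vv(2)=120, psi_vv(4)=-168.
Local maxima occur where both diagonal entries negative: (0, -3), (0, 4), (3, -3), (3, 4). Count: 4.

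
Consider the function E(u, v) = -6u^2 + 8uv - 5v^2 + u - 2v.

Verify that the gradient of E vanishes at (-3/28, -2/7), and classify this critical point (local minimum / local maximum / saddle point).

local maximum

∇E = (-12u + 8v + 1, 8u - 10v - 2); substituting (-3/28, -2/7) gives ∇E = (0, 0), so (-3/28, -2/7) is indeed a critical point.
The Hessian of E is constant: H = [[-12, 8], [8, -10]].
det(H) = (-12)·(-10) − 8² = 56.
det(H) > 0 and tr(H) = -22 < 0, so H is negative definite and the point is a local maximum.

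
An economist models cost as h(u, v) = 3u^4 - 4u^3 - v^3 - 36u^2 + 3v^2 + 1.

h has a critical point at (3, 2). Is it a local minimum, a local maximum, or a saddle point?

The mixed partial ∂²h/∂u∂v is 0, so the Hessian at any point is diag(h_uu, h_vv) = diag(12(3u^2 - 2u - 6), 6(-v + 1)).
At (3, 2): H = diag(180, -6).
The eigenvalues have opposite signs, so H is indefinite: a saddle point.

saddle point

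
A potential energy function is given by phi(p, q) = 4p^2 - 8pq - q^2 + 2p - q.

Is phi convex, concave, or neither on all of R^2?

phi is quadratic, so its Hessian is the constant matrix H = [[8, -8], [-8, -2]].
det(H) = -80, tr(H) = 6.
det(H) < 0, so H is indefinite: neither convex nor concave.

neither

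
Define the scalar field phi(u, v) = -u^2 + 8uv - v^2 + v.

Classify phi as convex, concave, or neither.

neither

phi is quadratic, so its Hessian is the constant matrix H = [[-2, 8], [8, -2]].
det(H) = -60, tr(H) = -4.
det(H) < 0, so H is indefinite: neither convex nor concave.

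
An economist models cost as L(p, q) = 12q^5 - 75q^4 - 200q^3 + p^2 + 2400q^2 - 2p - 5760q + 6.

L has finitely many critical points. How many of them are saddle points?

L separates as a function of p plus a function of q, so ∇L=0 decouples.
∂L/∂p = 2(p - 1) = 0 at p ∈ {1}; ∂L/∂q = 60(q - 4)(q - 3)(q - 2)(q + 4) = 0 at q ∈ {-4, 2, 3, 4}.
The Hessian is diagonal: diag(L_pp, L_qq). Second derivatives: L_pp(1)=2; L_qq(-4)=-20160, L_qq(2)=720, L_qq(3)=-420, L_qq(4)=960.
Saddle points occur where the two diagonal entries have opposite signs: (1, -4), (1, 3). Count: 2.

2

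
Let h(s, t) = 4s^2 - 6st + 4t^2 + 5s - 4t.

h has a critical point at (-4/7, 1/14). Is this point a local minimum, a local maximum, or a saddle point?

The Hessian of h is constant: H = [[8, -6], [-6, 8]].
det(H) = 8·8 − (-6)² = 28.
det(H) > 0 and tr(H) = 16 > 0, so H is positive definite and the point is a local minimum.

local minimum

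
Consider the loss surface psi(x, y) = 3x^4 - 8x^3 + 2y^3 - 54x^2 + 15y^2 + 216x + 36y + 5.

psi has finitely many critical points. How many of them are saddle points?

psi separates as a function of x plus a function of y, so ∇psi=0 decouples.
∂psi/∂x = 12(x - 3)(x - 2)(x + 3) = 0 at x ∈ {-3, 2, 3}; ∂psi/∂y = 6(y + 2)(y + 3) = 0 at y ∈ {-3, -2}.
The Hessian is diagonal: diag(psi_xx, psi_yy). Second derivatives: psi_xx(-3)=360, psi_xx(2)=-60, psi_xx(3)=72; psi_yy(-3)=-6, psi_yy(-2)=6.
Saddle points occur where the two diagonal entries have opposite signs: (-3, -3), (2, -2), (3, -3). Count: 3.

3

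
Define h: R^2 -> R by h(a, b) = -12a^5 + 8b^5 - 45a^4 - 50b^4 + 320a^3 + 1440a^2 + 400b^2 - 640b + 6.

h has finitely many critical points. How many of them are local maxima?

h separates as a function of a plus a function of b, so ∇h=0 decouples.
∂h/∂a = -60a(a - 4)(a + 3)(a + 4) = 0 at a ∈ {-4, -3, 0, 4}; ∂h/∂b = 40(b - 4)(b - 2)(b - 1)(b + 2) = 0 at b ∈ {-2, 1, 2, 4}.
The Hessian is diagonal: diag(h_aa, h_bb). Second derivatives: h_aa(-4)=1920, h_aa(-3)=-1260, h_aa(0)=2880, h_aa(4)=-13440; h_bb(-2)=-2880, h_bb(1)=360, h_bb(2)=-320, h_bb(4)=1440.
Local maxima occur where both diagonal entries negative: (-3, -2), (-3, 2), (4, -2), (4, 2). Count: 4.

4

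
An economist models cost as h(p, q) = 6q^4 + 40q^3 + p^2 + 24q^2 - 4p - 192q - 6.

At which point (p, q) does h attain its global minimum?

(2, 1)

h(p,q) separates as A(p) + B(q) − 6, so its minimum is min A + min B − 6.
A'(p) = 2p - 4 vanishes at p ∈ {2}; B'(q) = 24(q - 1)(q + 2)(q + 4) vanishes at q ∈ {-4, -2, 1}.
Local minima of A (where A''>0): A(2)=-4. Local minima of B: B(-4)=128, B(1)=-122.
So the global minimum of h is A(2) + B(1) − 6 = -4 − 122 − 6 = -132, attained at (2, 1).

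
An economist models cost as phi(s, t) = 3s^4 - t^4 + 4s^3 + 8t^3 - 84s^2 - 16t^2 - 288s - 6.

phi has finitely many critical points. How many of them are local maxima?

phi separates as a function of s plus a function of t, so ∇phi=0 decouples.
∂phi/∂s = 12(s - 4)(s + 2)(s + 3) = 0 at s ∈ {-3, -2, 4}; ∂phi/∂t = -4t(t - 4)(t - 2) = 0 at t ∈ {0, 2, 4}.
The Hessian is diagonal: diag(phi_ss, phi_tt). Second derivatives: phi_ss(-3)=84, phi_ss(-2)=-72, phi_ss(4)=504; phi_tt(0)=-32, phi_tt(2)=16, phi_tt(4)=-32.
Local maxima occur where both diagonal entries negative: (-2, 0), (-2, 4). Count: 2.

2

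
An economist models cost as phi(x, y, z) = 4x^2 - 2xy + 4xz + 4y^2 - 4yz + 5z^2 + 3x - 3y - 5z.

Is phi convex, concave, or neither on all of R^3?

phi is quadratic, so its Hessian is the constant matrix H = [[8, -2, 4], [-2, 8, -4], [4, -4, 10]].
Leading principal minors: 8, 60, 408.
All positive ⇒ H ≻ 0 ⇒ convex.

convex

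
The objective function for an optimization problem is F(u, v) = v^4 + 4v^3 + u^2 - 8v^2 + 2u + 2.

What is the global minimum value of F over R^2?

-127

F(u,v) separates as P(u) + Q(v) + 2, so its minimum is min P + min Q + 2.
P'(u) = 2u + 2 vanishes at u ∈ {-1}; Q'(v) = 4v(v - 1)(v + 4) vanishes at v ∈ {-4, 0, 1}.
Local minima of P (where P''>0): P(-1)=-1. Local minima of Q: Q(-4)=-128, Q(1)=-3.
So the global minimum of F is P(-1) + Q(-4) + 2 = -1 − 128 + 2 = -127, attained at (-1, -4).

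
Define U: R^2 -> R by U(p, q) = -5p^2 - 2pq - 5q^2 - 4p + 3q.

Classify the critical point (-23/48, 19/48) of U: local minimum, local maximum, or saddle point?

local maximum

The Hessian of U is constant: H = [[-10, -2], [-2, -10]].
det(H) = (-10)·(-10) − (-2)² = 96.
det(H) > 0 and tr(H) = -20 < 0, so H is negative definite and the point is a local maximum.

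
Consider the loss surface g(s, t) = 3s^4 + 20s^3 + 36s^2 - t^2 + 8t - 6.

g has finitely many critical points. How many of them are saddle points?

2

g separates as a function of s plus a function of t, so ∇g=0 decouples.
∂g/∂s = 12s(s + 2)(s + 3) = 0 at s ∈ {-3, -2, 0}; ∂g/∂t = -2(t - 4) = 0 at t ∈ {4}.
The Hessian is diagonal: diag(g_ss, g_tt). Second derivatives: g_ss(-3)=36, g_ss(-2)=-24, g_ss(0)=72; g_tt(4)=-2.
Saddle points occur where the two diagonal entries have opposite signs: (-3, 4), (0, 4). Count: 2.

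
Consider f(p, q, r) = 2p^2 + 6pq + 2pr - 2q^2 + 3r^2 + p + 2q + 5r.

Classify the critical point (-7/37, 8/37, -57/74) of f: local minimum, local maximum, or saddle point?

saddle point

The Hessian is constant: H = [[4, 6, 2], [6, -4, 0], [2, 0, 6]].
Leading principal minors: Δ₁ = 4, Δ₂ = -52, Δ₃ = -296.
The minors fit neither the all-positive nor the alternating-sign pattern, so H is indefinite: a saddle point.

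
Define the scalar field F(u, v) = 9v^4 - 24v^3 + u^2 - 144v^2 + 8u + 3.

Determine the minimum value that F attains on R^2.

-1549

F(u,v) separates as P(u) + Q(v) + 3, so its minimum is min P + min Q + 3.
P'(u) = 2u + 8 vanishes at u ∈ {-4}; Q'(v) = 36v(v - 4)(v + 2) vanishes at v ∈ {-2, 0, 4}.
Local minima of P (where P''>0): P(-4)=-16. Local minima of Q: Q(-2)=-240, Q(4)=-1536.
So the global minimum of F is P(-4) + Q(4) + 3 = -16 − 1536 + 3 = -1549, attained at (-4, 4).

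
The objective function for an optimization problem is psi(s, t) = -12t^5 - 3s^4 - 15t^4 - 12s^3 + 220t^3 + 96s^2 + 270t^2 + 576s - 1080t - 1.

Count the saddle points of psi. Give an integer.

psi separates as a function of s plus a function of t, so ∇psi=0 decouples.
∂psi/∂s = -12(s - 4)(s + 3)(s + 4) = 0 at s ∈ {-4, -3, 4}; ∂psi/∂t = -60(t - 3)(t - 1)(t + 2)(t + 3) = 0 at t ∈ {-3, -2, 1, 3}.
The Hessian is diagonal: diag(psi_ss, psi_tt). Second derivatives: psi_ss(-4)=-96, psi_ss(-3)=84, psi_ss(4)=-672; psi_tt(-3)=1440, psi_tt(-2)=-900, psi_tt(1)=1440, psi_tt(3)=-3600.
Saddle points occur where the two diagonal entries have opposite signs: (-4, -3), (-4, 1), (-3, -2), (-3, 3), (4, -3), (4, 1). Count: 6.

6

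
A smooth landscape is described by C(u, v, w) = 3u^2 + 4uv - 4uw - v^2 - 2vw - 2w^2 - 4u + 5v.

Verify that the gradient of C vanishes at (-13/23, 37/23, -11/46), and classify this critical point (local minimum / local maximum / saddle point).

saddle point

∇C = (6u + 4v - 4w - 4, 4u - 2v - 2w + 5, -4u - 2v - 4w); substituting (-13/23, 37/23, -11/46) gives ∇C = (0, 0, 0), so (-13/23, 37/23, -11/46) is indeed a critical point.
The Hessian is constant: H = [[6, 4, -4], [4, -2, -2], [-4, -2, -4]].
Leading principal minors: Δ₁ = 6, Δ₂ = -28, Δ₃ = 184.
The minors fit neither the all-positive nor the alternating-sign pattern, so H is indefinite: a saddle point.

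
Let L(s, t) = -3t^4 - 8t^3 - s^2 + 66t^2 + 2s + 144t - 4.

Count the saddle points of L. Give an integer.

L separates as a function of s plus a function of t, so ∇L=0 decouples.
∂L/∂s = -2(s - 1) = 0 at s ∈ {1}; ∂L/∂t = -12(t - 3)(t + 1)(t + 4) = 0 at t ∈ {-4, -1, 3}.
The Hessian is diagonal: diag(L_ss, L_tt). Second derivatives: L_ss(1)=-2; L_tt(-4)=-252, L_tt(-1)=144, L_tt(3)=-336.
Saddle points occur where the two diagonal entries have opposite signs: (1, -1). Count: 1.

1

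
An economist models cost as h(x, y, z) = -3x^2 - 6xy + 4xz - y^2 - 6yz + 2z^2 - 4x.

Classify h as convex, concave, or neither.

neither

h is quadratic, so its Hessian is the constant matrix H = [[-6, -6, 4], [-6, -2, -6], [4, -6, 4]].
Leading principal minors: -6, -24, 440.
Neither pattern holds ⇒ H is indefinite ⇒ neither convex nor concave.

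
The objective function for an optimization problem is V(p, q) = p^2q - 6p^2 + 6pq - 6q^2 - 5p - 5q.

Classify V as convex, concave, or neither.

The term p^2q is cubic, so the Hessian is not constant.
∂²V/∂p² = 2q - 12, which takes both signs as q varies (negative for sufficiently negative q). A diagonal entry of the Hessian changing sign means the Hessian is neither positive- nor negative-semidefinite on all of R^2.

neither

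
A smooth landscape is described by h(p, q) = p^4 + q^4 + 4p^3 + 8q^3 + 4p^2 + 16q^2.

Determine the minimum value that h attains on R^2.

h(p,q) separates as A(p) + B(q), so its minimum is min A + min B.
A'(p) = 4p(p + 1)(p + 2) vanishes at p ∈ {-2, -1, 0}; B'(q) = 4q(q + 2)(q + 4) vanishes at q ∈ {-4, -2, 0}.
Local minima of A (where A''>0): A(-2)=0, A(0)=0. Local minima of B: B(-4)=0, B(0)=0.
So the global minimum of h is A(-2) + B(-4) = 0 + 0 = 0, attained at (-2, -4).

0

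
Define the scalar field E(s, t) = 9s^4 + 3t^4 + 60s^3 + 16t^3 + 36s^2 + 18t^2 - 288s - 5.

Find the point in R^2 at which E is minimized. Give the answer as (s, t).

E(s,t) separates as P(s) + Q(t) − 5, so its minimum is min P + min Q − 5.
P'(s) = 36(s - 1)(s + 2)(s + 4) vanishes at s ∈ {-4, -2, 1}; Q'(t) = 12t(t + 1)(t + 3) vanishes at t ∈ {-3, -1, 0}.
Local minima of P (where P''>0): P(-4)=192, P(1)=-183. Local minima of Q: Q(-3)=-27, Q(0)=0.
So the global minimum of E is P(1) + Q(-3) − 5 = -183 − 27 − 5 = -215, attained at (1, -3).

(1, -3)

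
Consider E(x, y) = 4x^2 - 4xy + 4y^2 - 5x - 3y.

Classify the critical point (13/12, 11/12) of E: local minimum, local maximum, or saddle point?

local minimum

The Hessian of E is constant: H = [[8, -4], [-4, 8]].
det(H) = 8·8 − (-4)² = 48.
det(H) > 0 and tr(H) = 16 > 0, so H is positive definite and the point is a local minimum.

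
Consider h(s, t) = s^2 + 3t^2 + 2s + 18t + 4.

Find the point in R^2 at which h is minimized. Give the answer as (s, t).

h(s,t) separates as P(s) + Q(t) + 4, so its minimum is min P + min Q + 4.
P'(s) = 2s + 2 vanishes at s ∈ {-1}; Q'(t) = 6(t + 3) vanishes at t ∈ {-3}.
Local minima of P (where P''>0): P(-1)=-1. Local minima of Q: Q(-3)=-27.
So the global minimum of h is P(-1) + Q(-3) + 4 = -1 − 27 + 4 = -24, attained at (-1, -3).

(-1, -3)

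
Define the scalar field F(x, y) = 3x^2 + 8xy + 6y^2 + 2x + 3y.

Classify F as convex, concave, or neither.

F is quadratic, so its Hessian is the constant matrix H = [[6, 8], [8, 12]].
det(H) = 8, tr(H) = 18.
det(H) > 0 and tr(H) > 0, so H is positive definite everywhere: convex.

convex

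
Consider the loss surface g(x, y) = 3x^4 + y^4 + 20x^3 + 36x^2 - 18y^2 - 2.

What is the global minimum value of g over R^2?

g(x,y) separates as P(x) + Q(y) − 2, so its minimum is min P + min Q − 2.
P'(x) = 12x(x + 2)(x + 3) vanishes at x ∈ {-3, -2, 0}; Q'(y) = 4y(y - 3)(y + 3) vanishes at y ∈ {-3, 0, 3}.
Local minima of P (where P''>0): P(-3)=27, P(0)=0. Local minima of Q: Q(-3)=-81, Q(3)=-81.
So the global minimum of g is P(0) + Q(-3) − 2 = 0 − 81 − 2 = -83, attained at (0, -3).

-83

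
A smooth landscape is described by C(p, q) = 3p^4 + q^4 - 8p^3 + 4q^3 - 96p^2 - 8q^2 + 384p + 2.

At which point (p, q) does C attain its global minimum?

(-4, -4)

C(p,q) separates as A(p) + B(q) + 2, so its minimum is min A + min B + 2.
A'(p) = 12(p - 4)(p - 2)(p + 4) vanishes at p ∈ {-4, 2, 4}; B'(q) = 4q(q - 1)(q + 4) vanishes at q ∈ {-4, 0, 1}.
Local minima of A (where A''>0): A(-4)=-1792, A(4)=256. Local minima of B: B(-4)=-128, B(1)=-3.
So the global minimum of C is A(-4) + B(-4) + 2 = -1792 − 128 + 2 = -1918, attained at (-4, -4).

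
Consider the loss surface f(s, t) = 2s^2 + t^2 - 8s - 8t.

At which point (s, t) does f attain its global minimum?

(2, 4)

f(s,t) separates as P(s) + Q(t), so its minimum is min P + min Q.
P'(s) = 4s - 8 vanishes at s ∈ {2}; Q'(t) = 2(t - 4) vanishes at t ∈ {4}.
Local minima of P (where P''>0): P(2)=-8. Local minima of Q: Q(4)=-16.
So the global minimum of f is P(2) + Q(4) = -8 − 16 = -24, attained at (2, 4).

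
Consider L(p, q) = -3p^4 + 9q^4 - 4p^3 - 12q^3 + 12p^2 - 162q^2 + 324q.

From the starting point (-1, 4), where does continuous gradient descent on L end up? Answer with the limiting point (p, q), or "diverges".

(0, 3)

L is separable, so gradient descent decouples: p follows -∂L/∂p, q follows -∂L/∂q.
∂L/∂p = -12p(p - 1)(p + 2); at p=-1 this is -24, so p increases.
∂L/∂q = 36(q - 3)(q - 1)(q + 3); at q=4 this is 756, so q decreases.
p converges to its nearest critical value 0 (a local min of the p-part); q converges to 3. The iterate converges to (0, 3).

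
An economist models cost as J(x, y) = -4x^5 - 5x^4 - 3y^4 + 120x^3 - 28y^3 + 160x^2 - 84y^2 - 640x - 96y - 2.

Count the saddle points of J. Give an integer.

6

J separates as a function of x plus a function of y, so ∇J=0 decouples.
∂J/∂x = -20(x - 4)(x - 1)(x + 2)(x + 4) = 0 at x ∈ {-4, -2, 1, 4}; ∂J/∂y = -12(y + 1)(y + 2)(y + 4) = 0 at y ∈ {-4, -2, -1}.
The Hessian is diagonal: diag(J_xx, J_yy). Second derivatives: J_xx(-4)=1600, J_xx(-2)=-720, J_xx(1)=900, J_xx(4)=-2880; J_yy(-4)=-72, J_yy(-2)=24, J_yy(-1)=-36.
Saddle points occur where the two diagonal entries have opposite signs: (-4, -4), (-4, -1), (-2, -2), (1, -4), (1, -1), (4, -2). Count: 6.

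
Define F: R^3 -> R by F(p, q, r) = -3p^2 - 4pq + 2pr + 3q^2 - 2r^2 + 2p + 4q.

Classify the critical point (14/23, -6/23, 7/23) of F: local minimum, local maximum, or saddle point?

saddle point

The Hessian is constant: H = [[-6, -4, 2], [-4, 6, 0], [2, 0, -4]].
Leading principal minors: Δ₁ = -6, Δ₂ = -52, Δ₃ = 184.
The minors fit neither the all-positive nor the alternating-sign pattern, so H is indefinite: a saddle point.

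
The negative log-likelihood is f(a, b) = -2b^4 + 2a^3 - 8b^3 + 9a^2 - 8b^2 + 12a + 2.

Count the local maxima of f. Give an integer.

2

f separates as a function of a plus a function of b, so ∇f=0 decouples.
∂f/∂a = 6(a + 1)(a + 2) = 0 at a ∈ {-2, -1}; ∂f/∂b = -8b(b + 1)(b + 2) = 0 at b ∈ {-2, -1, 0}.
The Hessian is diagonal: diag(f_aa, f_bb). Second derivatives: f_aa(-2)=-6, f_aa(-1)=6; f_bb(-2)=-16, f_bb(-1)=8, f_bb(0)=-16.
Local maxima occur where both diagonal entries negative: (-2, -2), (-2, 0). Count: 2.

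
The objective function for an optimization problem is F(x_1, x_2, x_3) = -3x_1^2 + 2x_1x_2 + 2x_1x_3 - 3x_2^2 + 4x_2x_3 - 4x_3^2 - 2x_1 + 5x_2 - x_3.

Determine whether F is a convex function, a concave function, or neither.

F is quadratic, so its Hessian is the constant matrix H = [[-6, 2, 2], [2, -6, 4], [2, 4, -8]].
Leading principal minors: -6, 32, -104.
Signs alternate −, +, − ⇒ H ≺ 0 ⇒ concave.

concave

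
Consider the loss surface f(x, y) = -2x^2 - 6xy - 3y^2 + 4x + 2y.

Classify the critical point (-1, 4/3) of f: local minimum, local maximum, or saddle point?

The Hessian of f is constant: H = [[-4, -6], [-6, -6]].
det(H) = (-4)·(-6) − (-6)² = -12.
Since det(H) < 0, H is indefinite and the critical point is a saddle point.

saddle point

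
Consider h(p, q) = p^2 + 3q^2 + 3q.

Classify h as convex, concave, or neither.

convex

h is quadratic, so its Hessian is the constant matrix H = [[2, 0], [0, 6]].
det(H) = 12, tr(H) = 8.
det(H) > 0 and tr(H) > 0, so H is positive definite everywhere: convex.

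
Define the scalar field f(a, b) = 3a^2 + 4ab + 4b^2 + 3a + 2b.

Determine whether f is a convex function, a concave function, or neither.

f is quadratic, so its Hessian is the constant matrix H = [[6, 4], [4, 8]].
det(H) = 32, tr(H) = 14.
det(H) > 0 and tr(H) > 0, so H is positive definite everywhere: convex.

convex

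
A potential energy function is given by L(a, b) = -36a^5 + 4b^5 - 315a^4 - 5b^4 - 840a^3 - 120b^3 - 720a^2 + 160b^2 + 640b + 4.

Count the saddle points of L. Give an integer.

L separates as a function of a plus a function of b, so ∇L=0 decouples.
∂L/∂a = -180a(a + 1)(a + 2)(a + 4) = 0 at a ∈ {-4, -2, -1, 0}; ∂L/∂b = 20(b - 4)(b - 2)(b + 1)(b + 4) = 0 at b ∈ {-4, -1, 2, 4}.
The Hessian is diagonal: diag(L_aa, L_bb). Second derivatives: L_aa(-4)=4320, L_aa(-2)=-720, L_aa(-1)=540, L_aa(0)=-1440; L_bb(-4)=-2880, L_bb(-1)=900, L_bb(2)=-720, L_bb(4)=1600.
Saddle points occur where the two diagonal entries have opposite signs: (-4, -4), (-4, 2), (-2, -1), (-2, 4), (-1, -4), (-1, 2), (0, -1), (0, 4). Count: 8.

8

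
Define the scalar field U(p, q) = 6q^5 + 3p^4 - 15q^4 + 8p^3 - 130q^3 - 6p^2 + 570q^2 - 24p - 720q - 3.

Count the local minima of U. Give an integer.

U separates as a function of p plus a function of q, so ∇U=0 decouples.
∂U/∂p = 12(p - 1)(p + 1)(p + 2) = 0 at p ∈ {-2, -1, 1}; ∂U/∂q = 30(q - 3)(q - 2)(q - 1)(q + 4) = 0 at q ∈ {-4, 1, 2, 3}.
The Hessian is diagonal: diag(U_pp, U_qq). Second derivatives: U_pp(-2)=36, U_pp(-1)=-24, U_pp(1)=72; U_qq(-4)=-6300, U_qq(1)=300, U_qq(2)=-180, U_qq(3)=420.
Local minima occur where both diagonal entries positive: (-2, 1), (-2, 3), (1, 1), (1, 3). Count: 4.

4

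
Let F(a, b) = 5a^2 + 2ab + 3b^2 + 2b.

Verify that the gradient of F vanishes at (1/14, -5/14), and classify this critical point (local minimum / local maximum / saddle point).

∇F = (10a + 2b, 2a + 6b + 2); substituting (1/14, -5/14) gives ∇F = (0, 0), so (1/14, -5/14) is indeed a critical point.
The Hessian of F is constant: H = [[10, 2], [2, 6]].
det(H) = 10·6 − 2² = 56.
det(H) > 0 and tr(H) = 16 > 0, so H is positive definite and the point is a local minimum.

local minimum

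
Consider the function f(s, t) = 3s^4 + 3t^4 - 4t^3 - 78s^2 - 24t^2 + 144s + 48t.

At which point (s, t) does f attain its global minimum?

f(s,t) separates as P(s) + Q(t), so its minimum is min P + min Q.
P'(s) = 12(s - 3)(s - 1)(s + 4) vanishes at s ∈ {-4, 1, 3}; Q'(t) = 12(t - 2)(t - 1)(t + 2) vanishes at t ∈ {-2, 1, 2}.
Local minima of P (where P''>0): P(-4)=-1056, P(3)=-27. Local minima of Q: Q(-2)=-112, Q(2)=16.
So the global minimum of f is P(-4) + Q(-2) = -1056 − 112 = -1168, attained at (-4, -2).

(-4, -2)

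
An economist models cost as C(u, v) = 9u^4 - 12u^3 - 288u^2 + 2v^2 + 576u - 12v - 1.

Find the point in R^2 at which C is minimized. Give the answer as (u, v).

C(u,v) separates as P(u) + Q(v) − 1, so its minimum is min P + min Q − 1.
P'(u) = 36(u - 4)(u - 1)(u + 4) vanishes at u ∈ {-4, 1, 4}; Q'(v) = 4v - 12 vanishes at v ∈ {3}.
Local minima of P (where P''>0): P(-4)=-3840, P(4)=-768. Local minima of Q: Q(3)=-18.
So the global minimum of C is P(-4) + Q(3) − 1 = -3840 − 18 − 1 = -3859, attained at (-4, 3).

(-4, 3)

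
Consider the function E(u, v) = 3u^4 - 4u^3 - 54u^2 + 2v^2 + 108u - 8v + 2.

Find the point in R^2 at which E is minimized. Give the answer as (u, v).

E(u,v) separates as P(u) + Q(v) + 2, so its minimum is min P + min Q + 2.
P'(u) = 12(u - 3)(u - 1)(u + 3) vanishes at u ∈ {-3, 1, 3}; Q'(v) = 4v - 8 vanishes at v ∈ {2}.
Local minima of P (where P''>0): P(-3)=-459, P(3)=-27. Local minima of Q: Q(2)=-8.
So the global minimum of E is P(-3) + Q(2) + 2 = -459 − 8 + 2 = -465, attained at (-3, 2).

(-3, 2)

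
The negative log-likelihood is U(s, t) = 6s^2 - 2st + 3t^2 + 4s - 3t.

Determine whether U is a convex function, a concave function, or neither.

convex

U is quadratic, so its Hessian is the constant matrix H = [[12, -2], [-2, 6]].
det(H) = 68, tr(H) = 18.
det(H) > 0 and tr(H) > 0, so H is positive definite everywhere: convex.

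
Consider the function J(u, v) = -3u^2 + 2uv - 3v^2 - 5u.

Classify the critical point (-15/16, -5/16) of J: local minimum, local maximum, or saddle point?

The Hessian of J is constant: H = [[-6, 2], [2, -6]].
det(H) = (-6)·(-6) − 2² = 32.
det(H) > 0 and tr(H) = -12 < 0, so H is negative definite and the point is a local maximum.

local maximum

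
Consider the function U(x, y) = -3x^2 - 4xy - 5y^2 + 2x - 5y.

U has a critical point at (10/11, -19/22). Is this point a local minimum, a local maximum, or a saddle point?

The Hessian of U is constant: H = [[-6, -4], [-4, -10]].
det(H) = (-6)·(-10) − (-4)² = 44.
det(H) > 0 and tr(H) = -16 < 0, so H is negative definite and the point is a local maximum.

local maximum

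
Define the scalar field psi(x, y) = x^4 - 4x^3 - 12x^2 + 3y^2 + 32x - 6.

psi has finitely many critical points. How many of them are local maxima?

0

psi separates as a function of x plus a function of y, so ∇psi=0 decouples.
∂psi/∂x = 4(x - 4)(x - 1)(x + 2) = 0 at x ∈ {-2, 1, 4}; ∂psi/∂y = 6y = 0 at y ∈ {0}.
The Hessian is diagonal: diag(psi_xx, psi_yy). Second derivatives: psi_xx(-2)=72, psi_xx(1)=-36, psi_xx(4)=72; psi_yy(0)=6.
Local maxima occur where both diagonal entries negative: none. Count: 0.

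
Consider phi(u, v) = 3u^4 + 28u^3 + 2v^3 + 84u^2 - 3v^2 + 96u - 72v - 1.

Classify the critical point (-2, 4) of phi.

saddle point

The mixed partial ∂²phi/∂u∂v is 0, so the Hessian at any point is diag(phi_uu, phi_vv) = diag(12(3u^2 + 14u + 14), 6(2v - 1)).
At (-2, 4): H = diag(-24, 42).
The eigenvalues have opposite signs, so H is indefinite: a saddle point.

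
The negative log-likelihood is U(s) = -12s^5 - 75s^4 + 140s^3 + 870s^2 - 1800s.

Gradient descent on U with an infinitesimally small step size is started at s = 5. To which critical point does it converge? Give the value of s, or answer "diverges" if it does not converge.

U'(s) = -60(s - 2)(s - 1)(s + 3)(s + 5), so U'(5) = -57600.
Gradient descent moves in the -U' direction, i.e. s is increasing.
There is no critical point above s=5, and U' keeps the same sign, so the iterate runs off to +∞.

diverges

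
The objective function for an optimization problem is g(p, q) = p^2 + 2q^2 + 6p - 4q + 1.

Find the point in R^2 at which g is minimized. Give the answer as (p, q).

g(p,q) separates as A(p) + B(q) + 1, so its minimum is min A + min B + 1.
A'(p) = 2p + 6 vanishes at p ∈ {-3}; B'(q) = 4q - 4 vanishes at q ∈ {1}.
Local minima of A (where A''>0): A(-3)=-9. Local minima of B: B(1)=-2.
So the global minimum of g is A(-3) + B(1) + 1 = -9 − 2 + 1 = -10, attained at (-3, 1).

(-3, 1)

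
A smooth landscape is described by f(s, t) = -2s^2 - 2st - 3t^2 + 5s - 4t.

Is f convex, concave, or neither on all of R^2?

concave

f is quadratic, so its Hessian is the constant matrix H = [[-4, -2], [-2, -6]].
det(H) = 20, tr(H) = -10.
det(H) > 0 and tr(H) < 0, so H is negative definite everywhere: concave.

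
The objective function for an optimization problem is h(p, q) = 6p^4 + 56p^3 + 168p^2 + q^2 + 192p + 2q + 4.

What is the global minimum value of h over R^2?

h(p,q) separates as A(p) + B(q) + 4, so its minimum is min A + min B + 4.
A'(p) = 24(p + 1)(p + 2)(p + 4) vanishes at p ∈ {-4, -2, -1}; B'(q) = 2q + 2 vanishes at q ∈ {-1}.
Local minima of A (where A''>0): A(-4)=-128, A(-1)=-74. Local minima of B: B(-1)=-1.
So the global minimum of h is A(-4) + B(-1) + 4 = -128 − 1 + 4 = -125, attained at (-4, -1).

-125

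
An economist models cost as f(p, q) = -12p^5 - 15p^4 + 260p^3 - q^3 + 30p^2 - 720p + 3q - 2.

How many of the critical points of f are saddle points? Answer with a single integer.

4

f separates as a function of p plus a function of q, so ∇f=0 decouples.
∂f/∂p = -60(p - 3)(p - 1)(p + 1)(p + 4) = 0 at p ∈ {-4, -1, 1, 3}; ∂f/∂q = -3(q - 1)(q + 1) = 0 at q ∈ {-1, 1}.
The Hessian is diagonal: diag(f_pp, f_qq). Second derivatives: f_pp(-4)=6300, f_pp(-1)=-1440, f_pp(1)=1200, f_pp(3)=-3360; f_qq(-1)=6, f_qq(1)=-6.
Saddle points occur where the two diagonal entries have opposite signs: (-4, 1), (-1, -1), (1, 1), (3, -1). Count: 4.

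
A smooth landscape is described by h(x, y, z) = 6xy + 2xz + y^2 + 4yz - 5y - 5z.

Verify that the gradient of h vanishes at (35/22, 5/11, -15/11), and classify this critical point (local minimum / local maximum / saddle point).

saddle point

∇h = (6y + 2z, 6x + 2y + 4z - 5, 2x + 4y - 5); substituting (35/22, 5/11, -15/11) gives ∇h = (0, 0, 0), so (35/22, 5/11, -15/11) is indeed a critical point.
The Hessian is constant: H = [[0, 6, 2], [6, 2, 4], [2, 4, 0]].
Leading principal minors: Δ₁ = 0, Δ₂ = -36, Δ₃ = 88.
The minors fit neither the all-positive nor the alternating-sign pattern, so H is indefinite: a saddle point.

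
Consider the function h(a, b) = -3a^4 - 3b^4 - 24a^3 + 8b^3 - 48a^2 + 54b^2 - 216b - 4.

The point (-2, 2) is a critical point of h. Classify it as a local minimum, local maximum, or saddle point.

local minimum

The mixed partial ∂²h/∂a∂b is 0, so the Hessian at any point is diag(h_aa, h_bb) = diag(-12(3a^2 + 12a + 8), 12(-3b^2 + 4b + 9)).
At (-2, 2): H = diag(48, 60).
Both eigenvalues are positive, so H is positive definite: a local minimum.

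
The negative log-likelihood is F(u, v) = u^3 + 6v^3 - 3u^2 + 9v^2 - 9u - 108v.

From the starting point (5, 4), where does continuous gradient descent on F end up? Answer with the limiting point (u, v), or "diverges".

(3, 2)

F is separable, so gradient descent decouples: u follows -∂F/∂u, v follows -∂F/∂v.
∂F/∂u = 3(u - 3)(u + 1); at u=5 this is 36, so u decreases.
∂F/∂v = 18(v - 2)(v + 3); at v=4 this is 252, so v decreases.
u converges to its nearest critical value 3 (a local min of the u-part); v converges to 2. The iterate converges to (3, 2).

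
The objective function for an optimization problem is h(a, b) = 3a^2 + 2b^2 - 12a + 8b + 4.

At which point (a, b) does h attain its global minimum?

(2, -2)

h(a,b) separates as P(a) + Q(b) + 4, so its minimum is min P + min Q + 4.
P'(a) = 6a - 12 vanishes at a ∈ {2}; Q'(b) = 4b + 8 vanishes at b ∈ {-2}.
Local minima of P (where P''>0): P(2)=-12. Local minima of Q: Q(-2)=-8.
So the global minimum of h is P(2) + Q(-2) + 4 = -12 − 8 + 4 = -16, attained at (2, -2).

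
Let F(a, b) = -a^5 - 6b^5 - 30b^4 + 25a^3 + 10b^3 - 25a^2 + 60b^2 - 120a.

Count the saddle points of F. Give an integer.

8

F separates as a function of a plus a function of b, so ∇F=0 decouples.
∂F/∂a = -5(a - 3)(a - 2)(a + 1)(a + 4) = 0 at a ∈ {-4, -1, 2, 3}; ∂F/∂b = -30b(b - 1)(b + 1)(b + 4) = 0 at b ∈ {-4, -1, 0, 1}.
The Hessian is diagonal: diag(F_aa, F_bb). Second derivatives: F_aa(-4)=630, F_aa(-1)=-180, F_aa(2)=90, F_aa(3)=-140; F_bb(-4)=1800, F_bb(-1)=-180, F_bb(0)=120, F_bb(1)=-300.
Saddle points occur where the two diagonal entries have opposite signs: (-4, -1), (-4, 1), (-1, -4), (-1, 0), (2, -1), (2, 1), (3, -4), (3, 0). Count: 8.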